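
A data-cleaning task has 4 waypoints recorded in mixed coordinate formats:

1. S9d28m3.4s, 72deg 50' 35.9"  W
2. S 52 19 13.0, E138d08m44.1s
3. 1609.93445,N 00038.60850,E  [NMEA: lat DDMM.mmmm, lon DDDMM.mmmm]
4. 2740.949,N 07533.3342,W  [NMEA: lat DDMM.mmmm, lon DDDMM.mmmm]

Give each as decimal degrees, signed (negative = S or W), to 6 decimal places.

1. -9.467611, -72.843306
2. -52.320278, 138.145583
3. 16.165574, 0.643475
4. 27.682483, -75.555570

Point 1:
  Latitude: 9° + 28/60 + 3.4/3600 = 9 + 0.466667 + 0.000944 = 9.4676111
  hemisphere S, so the sign is −
  λ: 50′ + 35.9″ = 50.59833′; 72 + 50.59833/60 = 72.8433056
  W → negative
Point 2:
  φ: 52 + 19/60 + 13/3600 = 52.3202778
  S ⇒ negate
  λ: 8′ + 44.1″ = 8.73500′; 138 + 8.73500/60 = 138.1455833
  E → positive
Point 3:
  Lat: degrees = first 2 digits = 16, minutes = 9.93445; 16 + 9.93445/60 = 16.1655742
  N → positive
  Lon: degrees = first 3 digits = 0, minutes = 38.6085; 0 + 38.6085/60 = 0.6434750
  E → positive
Point 4:
  Lat: split at 2 digits → 27° and 40.949′; 27 + 40.949/60 = 27.6824833
  N → positive
  Lon: degrees = first 3 digits = 75, minutes = 33.3342; 75 + 33.3342/60 = 75.5555700
  hemisphere W, so the sign is −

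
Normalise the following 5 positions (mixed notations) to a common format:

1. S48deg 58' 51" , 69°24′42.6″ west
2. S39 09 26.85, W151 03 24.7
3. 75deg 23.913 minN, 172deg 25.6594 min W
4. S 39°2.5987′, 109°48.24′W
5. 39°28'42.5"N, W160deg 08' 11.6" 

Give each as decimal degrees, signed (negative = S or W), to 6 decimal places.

1. -48.980833, -69.411833
2. -39.157458, -151.056861
3. 75.398550, -172.427657
4. -39.043312, -109.804000
5. 39.478472, -160.136556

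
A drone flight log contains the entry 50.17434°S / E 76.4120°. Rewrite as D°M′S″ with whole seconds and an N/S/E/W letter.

Lat: whole degrees 50; 10.46040′ → 10′ and 27.62″
λ: 0.412000° → 24.72000′; 0.72000 × 60 = 43.20″

50°10′28″ S, 76°24′43″ E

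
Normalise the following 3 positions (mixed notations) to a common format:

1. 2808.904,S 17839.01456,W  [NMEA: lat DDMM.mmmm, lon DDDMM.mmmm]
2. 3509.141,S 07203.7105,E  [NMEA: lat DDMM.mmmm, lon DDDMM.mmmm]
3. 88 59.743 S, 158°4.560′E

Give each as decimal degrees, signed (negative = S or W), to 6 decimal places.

Point 1:
  φ: degrees = first 2 digits = 28, minutes = 8.904; 28 + 8.904/60 = 28.1484000
  S ⇒ negate
  λ: degrees = first 3 digits = 178, minutes = 39.01456; 178 + 39.01456/60 = 178.6502427
  hemisphere W, so the sign is −
Point 2:
  Lat: split at 2 digits → 35° and 9.141′; 35 + 9.141/60 = 35.1523500
  hemisphere S, so the sign is −
  Longitude: degrees = first 3 digits = 72, minutes = 3.7105; 72 + 3.7105/60 = 72.0618417
  E → positive
Point 3:
  Latitude: 59.743′ = 0.995717°; total 88.9957167
  hemisphere S, so the sign is −
  λ: 4.56′ = 0.076000°; total 158.0760000
  E → positive

1. -28.148400, -178.650243
2. -35.152350, 72.061842
3. -88.995717, 158.076000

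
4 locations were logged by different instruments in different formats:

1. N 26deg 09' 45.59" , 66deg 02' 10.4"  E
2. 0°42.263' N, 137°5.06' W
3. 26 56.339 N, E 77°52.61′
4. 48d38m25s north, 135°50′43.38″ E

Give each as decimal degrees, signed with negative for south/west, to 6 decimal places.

1. 26.162664, 66.036222
2. 0.704383, -137.084333
3. 26.938983, 77.876833
4. 48.640278, 135.845383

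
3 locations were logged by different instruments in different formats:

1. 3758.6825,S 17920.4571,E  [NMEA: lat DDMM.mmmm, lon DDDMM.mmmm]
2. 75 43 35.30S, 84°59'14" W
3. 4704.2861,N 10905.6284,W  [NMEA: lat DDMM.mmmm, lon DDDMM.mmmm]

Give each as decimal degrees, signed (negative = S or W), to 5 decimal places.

1. -37.97804, 179.34095
2. -75.72647, -84.98722
3. 47.07144, -109.09381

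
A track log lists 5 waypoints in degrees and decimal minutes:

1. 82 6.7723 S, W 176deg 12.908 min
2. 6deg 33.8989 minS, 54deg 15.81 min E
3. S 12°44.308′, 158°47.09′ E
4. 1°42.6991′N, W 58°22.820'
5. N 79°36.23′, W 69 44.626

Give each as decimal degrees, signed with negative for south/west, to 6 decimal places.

Point 1:
  Latitude: 6.7723′ = 0.112872°; total 82.1128717
  S → negative
  Longitude: 12.908′ = 0.215133°; total 176.2151333
  hemisphere W, so the sign is −
Point 2:
  Lat: 33.8989′ = 0.564982°; total 6.5649817
  S → negative
  Lon: 54 + 15.81/60 = 54.2635000
  E → positive
Point 3:
  Lat: 12 + 44.308/60 = 12.7384667
  hemisphere S, so the sign is −
  Lon: 47.09′ = 0.784833°; total 158.7848333
  E ⇒ keep positive
Point 4:
  Latitude: 1 + 42.6991/60 = 1.7116517
  N ⇒ keep positive
  Lon: 58 + 22.82/60 = 58.3803333
  W → negative
Point 5:
  Lat: 79 + 36.23/60 = 79.6038333
  N → positive
  λ: 44.626′ = 0.743767°; total 69.7437667
  W ⇒ negate

1. -82.112872, -176.215133
2. -6.564982, 54.263500
3. -12.738467, 158.784833
4. 1.711652, -58.380333
5. 79.603833, -69.743767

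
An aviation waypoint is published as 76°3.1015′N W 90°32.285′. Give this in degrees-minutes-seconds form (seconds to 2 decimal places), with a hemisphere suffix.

76°03′6.09″ N, 90°32′17.10″ W

φ: 3.10150′ → 3′ and 0.10150 × 60 = 6.0900″
λ: 32.28500′ → 32′ and 0.28500 × 60 = 17.1000″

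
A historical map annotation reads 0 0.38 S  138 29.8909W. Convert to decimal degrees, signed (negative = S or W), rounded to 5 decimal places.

-0.00633, -138.49818

Latitude: 0 + 0.38/60 = 0.006333
hemisphere S, so the sign is −
Longitude: 138 + 29.8909/60 = 138.498182
hemisphere W, so the sign is −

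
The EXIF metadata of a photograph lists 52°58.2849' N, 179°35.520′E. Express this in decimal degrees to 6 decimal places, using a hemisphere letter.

Latitude: 52 + 58.2849/60 = 52.9714150
λ: 35.52′ = 0.592000°; total 179.5920000

52.971415° N, 179.592000° E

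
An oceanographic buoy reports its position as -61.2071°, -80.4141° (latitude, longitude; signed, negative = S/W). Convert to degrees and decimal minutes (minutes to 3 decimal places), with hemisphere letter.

61° 12.426′ S, 80° 24.846′ W

Latitude is negative → S; |value| = 61.207100
Lat: fractional part 0.207100 → 12.42600 minutes
Longitude is negative → W; |value| = 80.414100
λ: minutes = (80.414100 − 80) × 60 = 24.84600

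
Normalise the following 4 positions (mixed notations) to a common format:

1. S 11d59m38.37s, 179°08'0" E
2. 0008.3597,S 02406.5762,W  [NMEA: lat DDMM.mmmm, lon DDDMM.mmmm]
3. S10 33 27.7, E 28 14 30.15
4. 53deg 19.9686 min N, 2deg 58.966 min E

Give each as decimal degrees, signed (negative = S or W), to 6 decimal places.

1. -11.993992, 179.133333
2. -0.139328, -24.109603
3. -10.557694, 28.241708
4. 53.332810, 2.982767

Point 1:
  φ: 59′ + 38.37″ = 59.63950′; 11 + 59.63950/60 = 11.9939917
  S → negative
  Longitude: 8′ + 0″ = 8.00000′; 179 + 8.00000/60 = 179.1333333
  E ⇒ keep positive
Point 2:
  Latitude: degrees = first 2 digits = 0, minutes = 8.3597; 0 + 8.3597/60 = 0.1393283
  S ⇒ negate
  λ: split at 3 digits → 024° and 6.5762′; 24 + 6.5762/60 = 24.1096033
  W → negative
Point 3:
  φ: 10 + 33/60 + 27.7/3600 = 10.5576944
  hemisphere S, so the sign is −
  Longitude: 28° + 14/60 + 30.15/3600 = 28 + 0.233333 + 0.008375 = 28.2417083
  E ⇒ keep positive
Point 4:
  Lat: 53 + 19.9686/60 = 53.3328100
  N ⇒ keep positive
  Lon: 2 + 58.966/60 = 2.9827667
  E ⇒ keep positive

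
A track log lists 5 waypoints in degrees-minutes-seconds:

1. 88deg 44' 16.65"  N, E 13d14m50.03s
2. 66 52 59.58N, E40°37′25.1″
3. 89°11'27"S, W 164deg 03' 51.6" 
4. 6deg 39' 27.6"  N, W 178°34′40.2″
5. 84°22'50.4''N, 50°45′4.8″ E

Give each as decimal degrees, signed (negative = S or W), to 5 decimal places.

Point 1:
  φ: 88 + 44/60 + 16.65/3600 = 88.737958
  N ⇒ keep positive
  Lon: 13° + 14/60 + 50.03/3600 = 13 + 0.233333 + 0.013897 = 13.247231
  E ⇒ keep positive
Point 2:
  φ: 66 + 52/60 + 59.58/3600 = 66.883217
  N ⇒ keep positive
  Lon: 37′ + 25.1″ = 37.41833′; 40 + 37.41833/60 = 40.623639
  E ⇒ keep positive
Point 3:
  Latitude: 89° + 11/60 + 27/3600 = 89 + 0.183333 + 0.007500 = 89.190833
  hemisphere S, so the sign is −
  Longitude: 164 + 3/60 + 51.6/3600 = 164.064333
  W → negative
Point 4:
  φ: 39′ + 27.6″ = 39.46000′; 6 + 39.46000/60 = 6.657667
  N ⇒ keep positive
  Longitude: 34′ + 40.2″ = 34.67000′; 178 + 34.67000/60 = 178.577833
  W → negative
Point 5:
  φ: 84° + 22/60 + 50.4/3600 = 84 + 0.366667 + 0.014000 = 84.380667
  N → positive
  Longitude: 50 + 45/60 + 4.8/3600 = 50.751333
  E ⇒ keep positive

1. 88.73796, 13.24723
2. 66.88322, 40.62364
3. -89.19083, -164.06433
4. 6.65767, -178.57783
5. 84.38067, 50.75133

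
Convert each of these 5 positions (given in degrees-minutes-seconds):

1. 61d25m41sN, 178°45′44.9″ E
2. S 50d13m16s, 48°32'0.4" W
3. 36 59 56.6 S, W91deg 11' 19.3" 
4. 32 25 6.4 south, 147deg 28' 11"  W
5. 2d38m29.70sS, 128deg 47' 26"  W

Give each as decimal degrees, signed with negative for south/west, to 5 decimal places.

Point 1:
  Latitude: 25′ + 41″ = 25.68333′; 61 + 25.68333/60 = 61.428056
  N ⇒ keep positive
  λ: 45′ + 44.9″ = 45.74833′; 178 + 45.74833/60 = 178.762472
  E → positive
Point 2:
  Lat: 50° + 13/60 + 16/3600 = 50 + 0.216667 + 0.004444 = 50.221111
  S → negative
  Lon: 32′ + 0.4″ = 32.00667′; 48 + 32.00667/60 = 48.533444
  W ⇒ negate
Point 3:
  φ: 36 + 59/60 + 56.6/3600 = 36.999056
  S ⇒ negate
  λ: 11′ + 19.3″ = 11.32167′; 91 + 11.32167/60 = 91.188694
  W ⇒ negate
Point 4:
  Lat: 32° + 25/60 + 6.4/3600 = 32 + 0.416667 + 0.001778 = 32.418444
  S ⇒ negate
  Lon: 147° + 28/60 + 11/3600 = 147 + 0.466667 + 0.003056 = 147.469722
  W ⇒ negate
Point 5:
  Lat: 2° + 38/60 + 29.7/3600 = 2 + 0.633333 + 0.008250 = 2.641583
  hemisphere S, so the sign is −
  λ: 128° + 47/60 + 26/3600 = 128 + 0.783333 + 0.007222 = 128.790556
  W → negative

1. 61.42806, 178.76247
2. -50.22111, -48.53344
3. -36.99906, -91.18869
4. -32.41844, -147.46972
5. -2.64158, -128.79056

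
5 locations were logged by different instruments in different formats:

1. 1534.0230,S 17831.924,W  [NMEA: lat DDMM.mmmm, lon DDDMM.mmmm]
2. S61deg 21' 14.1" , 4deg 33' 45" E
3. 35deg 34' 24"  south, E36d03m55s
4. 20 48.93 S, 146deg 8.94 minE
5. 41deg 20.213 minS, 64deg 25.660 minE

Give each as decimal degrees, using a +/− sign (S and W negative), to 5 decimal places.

Point 1:
  Lat: degrees = first 2 digits = 15, minutes = 34.023; 15 + 34.023/60 = 15.567050
  S → negative
  Lon: split at 3 digits → 178° and 31.924′; 178 + 31.924/60 = 178.532067
  W ⇒ negate
Point 2:
  Lat: 61° + 21/60 + 14.1/3600 = 61 + 0.350000 + 0.003917 = 61.353917
  S → negative
  Lon: 33′ + 45″ = 33.75000′; 4 + 33.75000/60 = 4.562500
  E → positive
Point 3:
  Lat: 34′ + 24″ = 34.40000′; 35 + 34.40000/60 = 35.573333
  hemisphere S, so the sign is −
  Lon: 36 + 3/60 + 55/3600 = 36.065278
  E ⇒ keep positive
Point 4:
  Lat: 48.93′ = 0.815500°; total 20.815500
  S ⇒ negate
  Lon: 146 + 8.94/60 = 146.149000
  E ⇒ keep positive
Point 5:
  Lat: 41 + 20.213/60 = 41.336883
  S ⇒ negate
  Longitude: 64 + 25.66/60 = 64.427667
  E ⇒ keep positive

1. -15.56705, -178.53207
2. -61.35392, 4.56250
3. -35.57333, 36.06528
4. -20.81550, 146.14900
5. -41.33688, 64.42767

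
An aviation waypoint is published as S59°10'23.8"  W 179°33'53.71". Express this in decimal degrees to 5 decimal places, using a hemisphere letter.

Lat: 59° + 10/60 + 23.8/3600 = 59 + 0.166667 + 0.006611 = 59.173278
λ: 179 + 33/60 + 53.71/3600 = 179.564919

59.17328° S, 179.56492° W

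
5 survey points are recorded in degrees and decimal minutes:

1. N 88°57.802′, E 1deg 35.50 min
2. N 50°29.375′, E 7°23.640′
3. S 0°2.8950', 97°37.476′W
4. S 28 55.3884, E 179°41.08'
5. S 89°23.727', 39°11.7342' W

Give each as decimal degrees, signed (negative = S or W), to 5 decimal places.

1. 88.96337, 1.59167
2. 50.48958, 7.39400
3. -0.04825, -97.62460
4. -28.92314, 179.68467
5. -89.39545, -39.19557

Point 1:
  Lat: 88 + 57.802/60 = 88.963367
  N → positive
  λ: 35.5′ = 0.591667°; total 1.591667
  E → positive
Point 2:
  φ: 29.375′ = 0.489583°; total 50.489583
  N → positive
  Longitude: 23.64′ = 0.394000°; total 7.394000
  E ⇒ keep positive
Point 3:
  Lat: 2.895′ = 0.048250°; total 0.048250
  S → negative
  Lon: 37.476′ = 0.624600°; total 97.624600
  W → negative
Point 4:
  Lat: 55.3884′ = 0.923140°; total 28.923140
  hemisphere S, so the sign is −
  Longitude: 41.08′ = 0.684667°; total 179.684667
  E ⇒ keep positive
Point 5:
  φ: 23.727′ = 0.395450°; total 89.395450
  S ⇒ negate
  λ: 11.7342′ = 0.195570°; total 39.195570
  W ⇒ negate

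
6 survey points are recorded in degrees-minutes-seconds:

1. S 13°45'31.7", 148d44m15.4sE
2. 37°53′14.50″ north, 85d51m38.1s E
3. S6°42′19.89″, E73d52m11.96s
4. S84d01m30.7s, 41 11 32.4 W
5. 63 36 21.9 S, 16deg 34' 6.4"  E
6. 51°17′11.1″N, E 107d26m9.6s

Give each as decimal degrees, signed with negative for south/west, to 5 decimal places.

Point 1:
  Latitude: 13° + 45/60 + 31.7/3600 = 13 + 0.750000 + 0.008806 = 13.758806
  S → negative
  Lon: 44′ + 15.4″ = 44.25667′; 148 + 44.25667/60 = 148.737611
  E ⇒ keep positive
Point 2:
  φ: 37 + 53/60 + 14.5/3600 = 37.887361
  N ⇒ keep positive
  Lon: 85 + 51/60 + 38.1/3600 = 85.860583
  E → positive
Point 3:
  Latitude: 6 + 42/60 + 19.89/3600 = 6.705525
  hemisphere S, so the sign is −
  Lon: 52′ + 11.96″ = 52.19933′; 73 + 52.19933/60 = 73.869989
  E ⇒ keep positive
Point 4:
  Lat: 84° + 1/60 + 30.7/3600 = 84 + 0.016667 + 0.008528 = 84.025194
  hemisphere S, so the sign is −
  Longitude: 11′ + 32.4″ = 11.54000′; 41 + 11.54000/60 = 41.192333
  W → negative
Point 5:
  φ: 63° + 36/60 + 21.9/3600 = 63 + 0.600000 + 0.006083 = 63.606083
  S → negative
  Lon: 16 + 34/60 + 6.4/3600 = 16.568444
  E ⇒ keep positive
Point 6:
  Latitude: 51° + 17/60 + 11.1/3600 = 51 + 0.283333 + 0.003083 = 51.286417
  N → positive
  Lon: 26′ + 9.6″ = 26.16000′; 107 + 26.16000/60 = 107.436000
  E → positive

1. -13.75881, 148.73761
2. 37.88736, 85.86058
3. -6.70553, 73.86999
4. -84.02519, -41.19233
5. -63.60608, 16.56844
6. 51.28642, 107.43600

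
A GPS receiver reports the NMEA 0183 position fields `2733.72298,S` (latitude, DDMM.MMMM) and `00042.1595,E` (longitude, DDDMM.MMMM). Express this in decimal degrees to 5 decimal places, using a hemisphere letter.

27.56205° S, 0.70266° E

φ: degrees = first 2 digits = 27, minutes = 33.72298; 27 + 33.72298/60 = 27.562050
Lon: degrees = first 3 digits = 0, minutes = 42.1595; 0 + 42.1595/60 = 0.702658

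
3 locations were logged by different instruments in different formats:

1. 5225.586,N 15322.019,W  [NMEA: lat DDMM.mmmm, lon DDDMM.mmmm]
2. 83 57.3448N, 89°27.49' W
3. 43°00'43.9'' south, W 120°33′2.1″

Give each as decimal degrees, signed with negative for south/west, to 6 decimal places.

1. 52.426433, -153.366983
2. 83.955747, -89.458167
3. -43.012194, -120.550583

Point 1:
  Lat: degrees = first 2 digits = 52, minutes = 25.586; 52 + 25.586/60 = 52.4264333
  N ⇒ keep positive
  λ: degrees = first 3 digits = 153, minutes = 22.019; 153 + 22.019/60 = 153.3669833
  hemisphere W, so the sign is −
Point 2:
  Lat: 83 + 57.3448/60 = 83.9557467
  N → positive
  Lon: 27.49′ = 0.458167°; total 89.4581667
  W → negative
Point 3:
  Lat: 0′ + 43.9″ = 0.73167′; 43 + 0.73167/60 = 43.0121944
  hemisphere S, so the sign is −
  λ: 120° + 33/60 + 2.1/3600 = 120 + 0.550000 + 0.000583 = 120.5505833
  W ⇒ negate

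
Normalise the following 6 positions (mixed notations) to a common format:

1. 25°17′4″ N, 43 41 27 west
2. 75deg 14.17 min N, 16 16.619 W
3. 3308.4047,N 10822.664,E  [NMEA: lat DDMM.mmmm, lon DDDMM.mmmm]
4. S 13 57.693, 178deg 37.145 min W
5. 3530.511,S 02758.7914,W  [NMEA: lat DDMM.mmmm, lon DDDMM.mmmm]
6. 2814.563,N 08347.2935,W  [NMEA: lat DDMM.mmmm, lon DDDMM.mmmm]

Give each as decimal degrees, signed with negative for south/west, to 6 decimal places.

Point 1:
  Lat: 17′ + 4″ = 17.06667′; 25 + 17.06667/60 = 25.2844444
  N → positive
  Lon: 43° + 41/60 + 27/3600 = 43 + 0.683333 + 0.007500 = 43.6908333
  W → negative
Point 2:
  φ: 75 + 14.17/60 = 75.2361667
  N → positive
  Lon: 16 + 16.619/60 = 16.2769833
  W → negative
Point 3:
  Lat: split at 2 digits → 33° and 8.4047′; 33 + 8.4047/60 = 33.1400783
  N ⇒ keep positive
  λ: degrees = first 3 digits = 108, minutes = 22.664; 108 + 22.664/60 = 108.3777333
  E → positive
Point 4:
  Latitude: 13 + 57.693/60 = 13.9615500
  hemisphere S, so the sign is −
  Lon: 178 + 37.145/60 = 178.6190833
  W ⇒ negate
Point 5:
  φ: split at 2 digits → 35° and 30.511′; 35 + 30.511/60 = 35.5085167
  hemisphere S, so the sign is −
  λ: degrees = first 3 digits = 27, minutes = 58.7914; 27 + 58.7914/60 = 27.9798567
  hemisphere W, so the sign is −
Point 6:
  Lat: degrees = first 2 digits = 28, minutes = 14.563; 28 + 14.563/60 = 28.2427167
  N → positive
  Longitude: split at 3 digits → 083° and 47.2935′; 83 + 47.2935/60 = 83.7882250
  W → negative

1. 25.284444, -43.690833
2. 75.236167, -16.276983
3. 33.140078, 108.377733
4. -13.961550, -178.619083
5. -35.508517, -27.979857
6. 28.242717, -83.788225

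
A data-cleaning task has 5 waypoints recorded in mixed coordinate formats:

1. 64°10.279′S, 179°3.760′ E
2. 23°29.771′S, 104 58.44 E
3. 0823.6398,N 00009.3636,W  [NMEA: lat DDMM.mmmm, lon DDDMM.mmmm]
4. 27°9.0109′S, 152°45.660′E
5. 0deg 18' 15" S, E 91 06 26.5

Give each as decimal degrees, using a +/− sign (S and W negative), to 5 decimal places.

1. -64.17132, 179.06267
2. -23.49618, 104.97400
3. 8.39400, -0.15606
4. -27.15018, 152.76100
5. -0.30417, 91.10736

Point 1:
  φ: 64 + 10.279/60 = 64.171317
  hemisphere S, so the sign is −
  Longitude: 3.76′ = 0.062667°; total 179.062667
  E ⇒ keep positive
Point 2:
  φ: 23 + 29.771/60 = 23.496183
  S ⇒ negate
  λ: 104 + 58.44/60 = 104.974000
  E → positive
Point 3:
  Lat: split at 2 digits → 08° and 23.6398′; 8 + 23.6398/60 = 8.393997
  N ⇒ keep positive
  λ: split at 3 digits → 000° and 9.3636′; 0 + 9.3636/60 = 0.156060
  W → negative
Point 4:
  φ: 9.0109′ = 0.150182°; total 27.150182
  hemisphere S, so the sign is −
  λ: 152 + 45.66/60 = 152.761000
  E → positive
Point 5:
  Latitude: 0 + 18/60 + 15/3600 = 0.304167
  hemisphere S, so the sign is −
  λ: 6′ + 26.5″ = 6.44167′; 91 + 6.44167/60 = 91.107361
  E ⇒ keep positive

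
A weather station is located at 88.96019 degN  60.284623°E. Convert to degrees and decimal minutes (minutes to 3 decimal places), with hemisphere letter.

88° 57.611′ N, 60° 17.077′ E

φ: 88° + 0.960190 × 60 = 88° 57.61140′
Longitude: fractional part 0.284623 → 17.07738 minutes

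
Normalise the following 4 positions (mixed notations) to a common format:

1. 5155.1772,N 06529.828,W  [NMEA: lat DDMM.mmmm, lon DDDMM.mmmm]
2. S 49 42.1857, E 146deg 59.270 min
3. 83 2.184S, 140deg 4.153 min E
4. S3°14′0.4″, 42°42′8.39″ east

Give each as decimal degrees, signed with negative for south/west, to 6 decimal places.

1. 51.919620, -65.497133
2. -49.703095, 146.987833
3. -83.036400, 140.069217
4. -3.233444, 42.702331

Point 1:
  Latitude: split at 2 digits → 51° and 55.1772′; 51 + 55.1772/60 = 51.9196200
  N ⇒ keep positive
  Lon: split at 3 digits → 065° and 29.828′; 65 + 29.828/60 = 65.4971333
  W ⇒ negate
Point 2:
  φ: 49 + 42.1857/60 = 49.7030950
  S ⇒ negate
  λ: 59.27′ = 0.987833°; total 146.9878333
  E ⇒ keep positive
Point 3:
  Latitude: 2.184′ = 0.036400°; total 83.0364000
  S → negative
  Longitude: 4.153′ = 0.069217°; total 140.0692167
  E → positive
Point 4:
  Latitude: 3 + 14/60 + 0.4/3600 = 3.2334444
  S ⇒ negate
  λ: 42° + 42/60 + 8.39/3600 = 42 + 0.700000 + 0.002331 = 42.7023306
  E → positive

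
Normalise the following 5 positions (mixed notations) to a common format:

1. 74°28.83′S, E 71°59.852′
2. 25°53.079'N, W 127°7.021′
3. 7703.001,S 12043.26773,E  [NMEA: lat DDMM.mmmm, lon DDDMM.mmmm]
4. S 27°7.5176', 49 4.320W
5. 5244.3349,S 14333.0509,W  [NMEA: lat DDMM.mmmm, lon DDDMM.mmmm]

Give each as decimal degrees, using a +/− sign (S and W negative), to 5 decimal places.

1. -74.48050, 71.99753
2. 25.88465, -127.11702
3. -77.05002, 120.72113
4. -27.12529, -49.07200
5. -52.73892, -143.55085

Point 1:
  Lat: 28.83′ = 0.480500°; total 74.480500
  S → negative
  Longitude: 59.852′ = 0.997533°; total 71.997533
  E → positive
Point 2:
  Lat: 53.079′ = 0.884650°; total 25.884650
  N → positive
  Longitude: 127 + 7.021/60 = 127.117017
  W ⇒ negate
Point 3:
  Lat: degrees = first 2 digits = 77, minutes = 3.001; 77 + 3.001/60 = 77.050017
  S ⇒ negate
  Longitude: degrees = first 3 digits = 120, minutes = 43.26773; 120 + 43.26773/60 = 120.721129
  E ⇒ keep positive
Point 4:
  Latitude: 27 + 7.5176/60 = 27.125293
  hemisphere S, so the sign is −
  Lon: 4.32′ = 0.072000°; total 49.072000
  W ⇒ negate
Point 5:
  Latitude: split at 2 digits → 52° and 44.3349′; 52 + 44.3349/60 = 52.738915
  hemisphere S, so the sign is −
  Lon: degrees = first 3 digits = 143, minutes = 33.0509; 143 + 33.0509/60 = 143.550848
  W ⇒ negate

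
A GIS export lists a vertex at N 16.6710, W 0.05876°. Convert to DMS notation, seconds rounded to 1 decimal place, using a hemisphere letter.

φ: 0.671000 × 60 = 40.26000′ → 40′, remainder × 60 = 15.600″
λ: whole degrees 0; 3.52560′ → 3′ and 31.536″

16°40′15.6″ N, 0°03′31.5″ W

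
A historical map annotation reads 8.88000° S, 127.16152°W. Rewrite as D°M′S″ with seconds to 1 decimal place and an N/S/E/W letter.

8°52′48.0″ S, 127°09′41.5″ W

φ: whole degrees 8; 52.80000′ → 52′ and 48.000″
Longitude: whole degrees 127; 9.69120′ → 9′ and 41.472″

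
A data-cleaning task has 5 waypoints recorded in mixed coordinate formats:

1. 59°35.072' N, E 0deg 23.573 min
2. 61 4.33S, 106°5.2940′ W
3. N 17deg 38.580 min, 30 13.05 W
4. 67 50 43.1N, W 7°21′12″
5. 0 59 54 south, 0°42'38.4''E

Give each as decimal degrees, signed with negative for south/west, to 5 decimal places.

1. 59.58453, 0.39288
2. -61.07217, -106.08823
3. 17.64300, -30.21750
4. 67.84531, -7.35333
5. -0.99833, 0.71067

Point 1:
  Lat: 59 + 35.072/60 = 59.584533
  N ⇒ keep positive
  λ: 0 + 23.573/60 = 0.392883
  E ⇒ keep positive
Point 2:
  Latitude: 61 + 4.33/60 = 61.072167
  hemisphere S, so the sign is −
  Longitude: 5.294′ = 0.088233°; total 106.088233
  W ⇒ negate
Point 3:
  Latitude: 17 + 38.58/60 = 17.643000
  N ⇒ keep positive
  λ: 13.05′ = 0.217500°; total 30.217500
  W → negative
Point 4:
  φ: 67° + 50/60 + 43.1/3600 = 67 + 0.833333 + 0.011972 = 67.845306
  N → positive
  λ: 7 + 21/60 + 12/3600 = 7.353333
  hemisphere W, so the sign is −
Point 5:
  φ: 0° + 59/60 + 54/3600 = 0 + 0.983333 + 0.015000 = 0.998333
  S → negative
  Lon: 0° + 42/60 + 38.4/3600 = 0 + 0.700000 + 0.010667 = 0.710667
  E → positive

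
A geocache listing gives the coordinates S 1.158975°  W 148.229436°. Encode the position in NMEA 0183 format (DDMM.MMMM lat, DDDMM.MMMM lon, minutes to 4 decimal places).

Latitude: 1° + 0.158975 × 60 = 1° 9.538500′
λ: minutes = (148.229436 − 148) × 60 = 13.766160

0109.5385,S / 14813.7662,W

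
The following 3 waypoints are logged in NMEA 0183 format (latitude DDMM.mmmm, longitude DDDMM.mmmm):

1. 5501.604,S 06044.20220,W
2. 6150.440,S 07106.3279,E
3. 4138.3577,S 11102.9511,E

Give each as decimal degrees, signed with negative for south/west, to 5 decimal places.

Point 1:
  Latitude: split at 2 digits → 55° and 1.604′; 55 + 1.604/60 = 55.026733
  hemisphere S, so the sign is −
  Longitude: split at 3 digits → 060° and 44.2022′; 60 + 44.2022/60 = 60.736703
  W → negative
Point 2:
  Latitude: split at 2 digits → 61° and 50.44′; 61 + 50.44/60 = 61.840667
  S ⇒ negate
  Longitude: degrees = first 3 digits = 71, minutes = 6.3279; 71 + 6.3279/60 = 71.105465
  E → positive
Point 3:
  φ: degrees = first 2 digits = 41, minutes = 38.3577; 41 + 38.3577/60 = 41.639295
  S ⇒ negate
  Lon: degrees = first 3 digits = 111, minutes = 2.9511; 111 + 2.9511/60 = 111.049185
  E ⇒ keep positive

1. -55.02673, -60.73670
2. -61.84067, 71.10547
3. -41.63930, 111.04919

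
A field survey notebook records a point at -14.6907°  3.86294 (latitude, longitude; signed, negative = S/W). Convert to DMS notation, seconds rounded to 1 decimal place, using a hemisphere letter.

14°41′26.5″ S, 3°51′46.6″ E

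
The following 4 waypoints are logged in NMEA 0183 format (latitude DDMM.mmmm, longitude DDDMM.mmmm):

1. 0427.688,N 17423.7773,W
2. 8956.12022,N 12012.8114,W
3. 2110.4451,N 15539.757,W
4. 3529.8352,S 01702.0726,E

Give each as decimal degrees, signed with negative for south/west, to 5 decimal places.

1. 4.46147, -174.39629
2. 89.93534, -120.21352
3. 21.17409, -155.66262
4. -35.49725, 17.03454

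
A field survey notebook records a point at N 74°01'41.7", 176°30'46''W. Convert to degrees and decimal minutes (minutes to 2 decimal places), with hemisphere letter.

φ: 1 + 41.7/60 = 1.6950′
Lon: seconds/60 = 0.76667; minutes = 30 + 0.76667 = 30.7667

74° 1.70′ N, 176° 30.77′ W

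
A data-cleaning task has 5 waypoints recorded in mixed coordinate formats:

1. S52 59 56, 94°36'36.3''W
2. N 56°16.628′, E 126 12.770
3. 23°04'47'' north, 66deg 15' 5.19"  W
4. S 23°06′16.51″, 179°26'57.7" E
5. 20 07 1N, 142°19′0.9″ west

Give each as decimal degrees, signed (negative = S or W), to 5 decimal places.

1. -52.99889, -94.61008
2. 56.27713, 126.21283
3. 23.07972, -66.25144
4. -23.10459, 179.44936
5. 20.11694, -142.31692

Point 1:
  φ: 52 + 59/60 + 56/3600 = 52.998889
  S → negative
  Lon: 36′ + 36.3″ = 36.60500′; 94 + 36.60500/60 = 94.610083
  W ⇒ negate
Point 2:
  Latitude: 56 + 16.628/60 = 56.277133
  N → positive
  Lon: 126 + 12.77/60 = 126.212833
  E ⇒ keep positive
Point 3:
  φ: 4′ + 47″ = 4.78333′; 23 + 4.78333/60 = 23.079722
  N → positive
  Lon: 15′ + 5.19″ = 15.08650′; 66 + 15.08650/60 = 66.251442
  W → negative
Point 4:
  φ: 23 + 6/60 + 16.51/3600 = 23.104586
  hemisphere S, so the sign is −
  Longitude: 26′ + 57.7″ = 26.96167′; 179 + 26.96167/60 = 179.449361
  E → positive
Point 5:
  Lat: 20° + 7/60 + 1/3600 = 20 + 0.116667 + 0.000278 = 20.116944
  N ⇒ keep positive
  λ: 142° + 19/60 + 0.9/3600 = 142 + 0.316667 + 0.000250 = 142.316917
  hemisphere W, so the sign is −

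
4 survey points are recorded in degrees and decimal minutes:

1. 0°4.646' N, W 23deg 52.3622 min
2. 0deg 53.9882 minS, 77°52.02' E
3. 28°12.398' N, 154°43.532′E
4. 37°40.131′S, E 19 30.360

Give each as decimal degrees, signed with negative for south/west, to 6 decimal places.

1. 0.077433, -23.872703
2. -0.899803, 77.867000
3. 28.206633, 154.725533
4. -37.668850, 19.506000

Point 1:
  Latitude: 4.646′ = 0.077433°; total 0.0774333
  N → positive
  Lon: 23 + 52.3622/60 = 23.8727033
  W → negative
Point 2:
  φ: 0 + 53.9882/60 = 0.8998033
  S ⇒ negate
  λ: 52.02′ = 0.867000°; total 77.8670000
  E → positive
Point 3:
  Latitude: 28 + 12.398/60 = 28.2066333
  N ⇒ keep positive
  λ: 43.532′ = 0.725533°; total 154.7255333
  E → positive
Point 4:
  Latitude: 37 + 40.131/60 = 37.6688500
  S ⇒ negate
  Lon: 19 + 30.36/60 = 19.5060000
  E → positive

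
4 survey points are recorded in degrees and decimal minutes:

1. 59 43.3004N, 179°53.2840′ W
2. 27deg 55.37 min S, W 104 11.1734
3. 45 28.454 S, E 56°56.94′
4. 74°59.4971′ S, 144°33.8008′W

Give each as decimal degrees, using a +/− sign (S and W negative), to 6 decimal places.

Point 1:
  φ: 43.3004′ = 0.721673°; total 59.7216733
  N → positive
  Longitude: 53.284′ = 0.888067°; total 179.8880667
  W → negative
Point 2:
  Lat: 55.37′ = 0.922833°; total 27.9228333
  hemisphere S, so the sign is −
  Longitude: 104 + 11.1734/60 = 104.1862233
  hemisphere W, so the sign is −
Point 3:
  Latitude: 45 + 28.454/60 = 45.4742333
  S → negative
  Longitude: 56 + 56.94/60 = 56.9490000
  E → positive
Point 4:
  φ: 59.4971′ = 0.991618°; total 74.9916183
  S → negative
  Lon: 33.8008′ = 0.563347°; total 144.5633467
  W → negative

1. 59.721673, -179.888067
2. -27.922833, -104.186223
3. -45.474233, 56.949000
4. -74.991618, -144.563347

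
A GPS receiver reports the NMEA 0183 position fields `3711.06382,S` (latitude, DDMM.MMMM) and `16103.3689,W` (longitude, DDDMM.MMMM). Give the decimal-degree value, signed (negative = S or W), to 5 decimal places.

φ: split at 2 digits → 37° and 11.06382′; 37 + 11.06382/60 = 37.184397
hemisphere S, so the sign is −
Longitude: split at 3 digits → 161° and 3.3689′; 161 + 3.3689/60 = 161.056148
W ⇒ negate

-37.18440, -161.05615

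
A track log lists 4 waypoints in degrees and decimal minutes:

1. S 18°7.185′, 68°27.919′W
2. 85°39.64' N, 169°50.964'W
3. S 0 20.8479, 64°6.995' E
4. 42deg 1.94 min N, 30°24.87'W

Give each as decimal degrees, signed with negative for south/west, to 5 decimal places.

Point 1:
  φ: 18 + 7.185/60 = 18.119750
  S → negative
  Lon: 68 + 27.919/60 = 68.465317
  W ⇒ negate
Point 2:
  φ: 85 + 39.64/60 = 85.660667
  N → positive
  λ: 50.964′ = 0.849400°; total 169.849400
  W → negative
Point 3:
  Lat: 20.8479′ = 0.347465°; total 0.347465
  S ⇒ negate
  Longitude: 64 + 6.995/60 = 64.116583
  E ⇒ keep positive
Point 4:
  φ: 1.94′ = 0.032333°; total 42.032333
  N ⇒ keep positive
  Longitude: 30 + 24.87/60 = 30.414500
  W → negative

1. -18.11975, -68.46532
2. 85.66067, -169.84940
3. -0.34747, 64.11658
4. 42.03233, -30.41450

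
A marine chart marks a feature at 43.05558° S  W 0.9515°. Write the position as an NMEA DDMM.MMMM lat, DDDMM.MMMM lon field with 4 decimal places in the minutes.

4303.3348,S / 00057.0900,W

φ: minutes = (43.055580 − 43) × 60 = 3.334800
Lon: fractional part 0.951500 → 57.090000 minutes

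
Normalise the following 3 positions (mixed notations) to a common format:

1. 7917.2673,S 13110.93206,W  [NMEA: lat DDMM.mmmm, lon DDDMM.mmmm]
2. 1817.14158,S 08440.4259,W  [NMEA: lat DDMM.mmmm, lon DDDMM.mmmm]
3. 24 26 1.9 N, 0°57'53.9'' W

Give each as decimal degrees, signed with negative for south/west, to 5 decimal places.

Point 1:
  φ: split at 2 digits → 79° and 17.2673′; 79 + 17.2673/60 = 79.287788
  S ⇒ negate
  Lon: split at 3 digits → 131° and 10.93206′; 131 + 10.93206/60 = 131.182201
  hemisphere W, so the sign is −
Point 2:
  φ: degrees = first 2 digits = 18, minutes = 17.14158; 18 + 17.14158/60 = 18.285693
  S ⇒ negate
  Lon: degrees = first 3 digits = 84, minutes = 40.4259; 84 + 40.4259/60 = 84.673765
  hemisphere W, so the sign is −
Point 3:
  φ: 24 + 26/60 + 1.9/3600 = 24.433861
  N → positive
  Lon: 0 + 57/60 + 53.9/3600 = 0.964972
  W ⇒ negate

1. -79.28779, -131.18220
2. -18.28569, -84.67377
3. 24.43386, -0.96497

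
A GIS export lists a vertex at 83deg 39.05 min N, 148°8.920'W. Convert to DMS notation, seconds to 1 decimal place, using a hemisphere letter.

Latitude: 39.05000′ → 39′ and 0.05000 × 60 = 3.000″
λ: fractional minutes 0.92000 × 60 = 55.200″

83°39′3.0″ N, 148°08′55.2″ W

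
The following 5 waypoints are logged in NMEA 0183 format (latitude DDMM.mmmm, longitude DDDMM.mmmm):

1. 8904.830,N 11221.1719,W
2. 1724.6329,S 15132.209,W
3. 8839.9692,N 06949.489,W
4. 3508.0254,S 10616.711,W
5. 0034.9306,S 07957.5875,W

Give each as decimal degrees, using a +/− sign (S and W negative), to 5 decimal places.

Point 1:
  Latitude: split at 2 digits → 89° and 4.83′; 89 + 4.83/60 = 89.080500
  N → positive
  Longitude: split at 3 digits → 112° and 21.1719′; 112 + 21.1719/60 = 112.352865
  hemisphere W, so the sign is −
Point 2:
  Lat: split at 2 digits → 17° and 24.6329′; 17 + 24.6329/60 = 17.410548
  S ⇒ negate
  λ: degrees = first 3 digits = 151, minutes = 32.209; 151 + 32.209/60 = 151.536817
  W → negative
Point 3:
  Lat: degrees = first 2 digits = 88, minutes = 39.9692; 88 + 39.9692/60 = 88.666153
  N → positive
  λ: degrees = first 3 digits = 69, minutes = 49.489; 69 + 49.489/60 = 69.824817
  W ⇒ negate
Point 4:
  Latitude: degrees = first 2 digits = 35, minutes = 8.0254; 35 + 8.0254/60 = 35.133757
  hemisphere S, so the sign is −
  Lon: degrees = first 3 digits = 106, minutes = 16.711; 106 + 16.711/60 = 106.278517
  hemisphere W, so the sign is −
Point 5:
  Latitude: split at 2 digits → 00° and 34.9306′; 0 + 34.9306/60 = 0.582177
  hemisphere S, so the sign is −
  Lon: degrees = first 3 digits = 79, minutes = 57.5875; 79 + 57.5875/60 = 79.959792
  W ⇒ negate

1. 89.08050, -112.35287
2. -17.41055, -151.53682
3. 88.66615, -69.82482
4. -35.13376, -106.27852
5. -0.58218, -79.95979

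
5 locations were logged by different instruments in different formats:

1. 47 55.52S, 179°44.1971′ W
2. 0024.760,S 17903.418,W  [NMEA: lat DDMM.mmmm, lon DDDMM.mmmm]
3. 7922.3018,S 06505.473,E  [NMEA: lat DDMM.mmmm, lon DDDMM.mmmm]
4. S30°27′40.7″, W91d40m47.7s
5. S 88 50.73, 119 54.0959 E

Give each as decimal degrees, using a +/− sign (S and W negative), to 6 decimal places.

Point 1:
  Latitude: 47 + 55.52/60 = 47.9253333
  hemisphere S, so the sign is −
  Lon: 179 + 44.1971/60 = 179.7366183
  hemisphere W, so the sign is −
Point 2:
  φ: degrees = first 2 digits = 0, minutes = 24.76; 0 + 24.76/60 = 0.4126667
  S → negative
  Longitude: degrees = first 3 digits = 179, minutes = 3.418; 179 + 3.418/60 = 179.0569667
  W → negative
Point 3:
  Latitude: degrees = first 2 digits = 79, minutes = 22.3018; 79 + 22.3018/60 = 79.3716967
  S → negative
  Lon: split at 3 digits → 065° and 5.473′; 65 + 5.473/60 = 65.0912167
  E → positive
Point 4:
  Latitude: 27′ + 40.7″ = 27.67833′; 30 + 27.67833/60 = 30.4613056
  hemisphere S, so the sign is −
  Longitude: 91° + 40/60 + 47.7/3600 = 91 + 0.666667 + 0.013250 = 91.6799167
  W → negative
Point 5:
  Latitude: 50.73′ = 0.845500°; total 88.8455000
  S ⇒ negate
  λ: 54.0959′ = 0.901598°; total 119.9015983
  E → positive

1. -47.925333, -179.736618
2. -0.412667, -179.056967
3. -79.371697, 65.091217
4. -30.461306, -91.679917
5. -88.845500, 119.901598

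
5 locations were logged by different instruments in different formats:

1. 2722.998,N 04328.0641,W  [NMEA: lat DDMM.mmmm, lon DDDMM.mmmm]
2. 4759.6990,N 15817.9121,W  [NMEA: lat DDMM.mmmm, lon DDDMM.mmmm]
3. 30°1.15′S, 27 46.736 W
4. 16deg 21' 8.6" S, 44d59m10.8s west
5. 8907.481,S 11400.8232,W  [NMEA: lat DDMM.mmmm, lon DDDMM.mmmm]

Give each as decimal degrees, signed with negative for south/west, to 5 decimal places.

1. 27.38330, -43.46774
2. 47.99498, -158.29854
3. -30.01917, -27.77893
4. -16.35239, -44.98633
5. -89.12468, -114.01372

Point 1:
  Lat: split at 2 digits → 27° and 22.998′; 27 + 22.998/60 = 27.383300
  N ⇒ keep positive
  λ: degrees = first 3 digits = 43, minutes = 28.0641; 43 + 28.0641/60 = 43.467735
  hemisphere W, so the sign is −
Point 2:
  φ: degrees = first 2 digits = 47, minutes = 59.699; 47 + 59.699/60 = 47.994983
  N ⇒ keep positive
  Longitude: degrees = first 3 digits = 158, minutes = 17.9121; 158 + 17.9121/60 = 158.298535
  W → negative
Point 3:
  Latitude: 30 + 1.15/60 = 30.019167
  S → negative
  λ: 27 + 46.736/60 = 27.778933
  W → negative
Point 4:
  Lat: 21′ + 8.6″ = 21.14333′; 16 + 21.14333/60 = 16.352389
  S ⇒ negate
  Lon: 44 + 59/60 + 10.8/3600 = 44.986333
  W → negative
Point 5:
  Lat: degrees = first 2 digits = 89, minutes = 7.481; 89 + 7.481/60 = 89.124683
  S ⇒ negate
  Lon: split at 3 digits → 114° and 0.8232′; 114 + 0.8232/60 = 114.013720
  hemisphere W, so the sign is −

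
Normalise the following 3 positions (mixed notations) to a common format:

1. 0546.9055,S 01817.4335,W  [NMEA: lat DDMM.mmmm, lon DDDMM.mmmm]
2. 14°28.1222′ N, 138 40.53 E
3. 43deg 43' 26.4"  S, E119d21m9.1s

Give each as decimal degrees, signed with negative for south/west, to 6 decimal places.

1. -5.781758, -18.290558
2. 14.468703, 138.675500
3. -43.724000, 119.352528

Point 1:
  Latitude: degrees = first 2 digits = 5, minutes = 46.9055; 5 + 46.9055/60 = 5.7817583
  hemisphere S, so the sign is −
  λ: split at 3 digits → 018° and 17.4335′; 18 + 17.4335/60 = 18.2905583
  W ⇒ negate
Point 2:
  φ: 28.1222′ = 0.468703°; total 14.4687033
  N ⇒ keep positive
  Longitude: 138 + 40.53/60 = 138.6755000
  E ⇒ keep positive
Point 3:
  Latitude: 43′ + 26.4″ = 43.44000′; 43 + 43.44000/60 = 43.7240000
  S → negative
  λ: 21′ + 9.1″ = 21.15167′; 119 + 21.15167/60 = 119.3525278
  E ⇒ keep positive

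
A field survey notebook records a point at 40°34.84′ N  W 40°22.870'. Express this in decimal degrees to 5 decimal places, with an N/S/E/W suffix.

40.58067° N, 40.38117° W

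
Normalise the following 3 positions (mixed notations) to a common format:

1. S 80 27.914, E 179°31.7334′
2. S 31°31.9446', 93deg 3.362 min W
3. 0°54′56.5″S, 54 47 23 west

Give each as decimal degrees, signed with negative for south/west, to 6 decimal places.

1. -80.465233, 179.528890
2. -31.532410, -93.056033
3. -0.915694, -54.789722

Point 1:
  Latitude: 80 + 27.914/60 = 80.4652333
  S ⇒ negate
  Longitude: 179 + 31.7334/60 = 179.5288900
  E ⇒ keep positive
Point 2:
  Latitude: 31.9446′ = 0.532410°; total 31.5324100
  S ⇒ negate
  Lon: 3.362′ = 0.056033°; total 93.0560333
  W → negative
Point 3:
  Lat: 0° + 54/60 + 56.5/3600 = 0 + 0.900000 + 0.015694 = 0.9156944
  S → negative
  Longitude: 54 + 47/60 + 23/3600 = 54.7897222
  W ⇒ negate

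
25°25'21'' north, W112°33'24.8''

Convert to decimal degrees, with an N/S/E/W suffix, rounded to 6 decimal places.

25.422500° N, 112.556889° W

Lat: 25′ + 21″ = 25.35000′; 25 + 25.35000/60 = 25.4225000
Lon: 33′ + 24.8″ = 33.41333′; 112 + 33.41333/60 = 112.5568889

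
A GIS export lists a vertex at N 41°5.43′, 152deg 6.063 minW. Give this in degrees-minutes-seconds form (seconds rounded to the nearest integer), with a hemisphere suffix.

φ: 5.43000′ → 5′ and 0.43000 × 60 = 25.80″
Longitude: fractional minutes 0.06300 × 60 = 3.78″

41°05′26″ N, 152°06′4″ W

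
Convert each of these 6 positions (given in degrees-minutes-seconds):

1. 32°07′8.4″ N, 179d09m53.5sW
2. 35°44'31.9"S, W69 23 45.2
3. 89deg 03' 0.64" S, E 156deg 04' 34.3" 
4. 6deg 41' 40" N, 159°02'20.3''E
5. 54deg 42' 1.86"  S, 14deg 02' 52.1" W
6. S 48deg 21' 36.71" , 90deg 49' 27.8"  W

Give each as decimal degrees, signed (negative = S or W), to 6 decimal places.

1. 32.119000, -179.164861
2. -35.742194, -69.395889
3. -89.050178, 156.076194
4. 6.694444, 159.038972
5. -54.700517, -14.047806
6. -48.360197, -90.824389

Point 1:
  Latitude: 7′ + 8.4″ = 7.14000′; 32 + 7.14000/60 = 32.1190000
  N → positive
  Lon: 9′ + 53.5″ = 9.89167′; 179 + 9.89167/60 = 179.1648611
  W → negative
Point 2:
  Lat: 35° + 44/60 + 31.9/3600 = 35 + 0.733333 + 0.008861 = 35.7421944
  hemisphere S, so the sign is −
  λ: 69° + 23/60 + 45.2/3600 = 69 + 0.383333 + 0.012556 = 69.3958889
  W ⇒ negate
Point 3:
  Lat: 89° + 3/60 + 0.64/3600 = 89 + 0.050000 + 0.000178 = 89.0501778
  S ⇒ negate
  Lon: 156° + 4/60 + 34.3/3600 = 156 + 0.066667 + 0.009528 = 156.0761944
  E → positive
Point 4:
  Latitude: 6 + 41/60 + 40/3600 = 6.6944444
  N → positive
  Longitude: 159° + 2/60 + 20.3/3600 = 159 + 0.033333 + 0.005639 = 159.0389722
  E ⇒ keep positive
Point 5:
  Latitude: 54° + 42/60 + 1.86/3600 = 54 + 0.700000 + 0.000517 = 54.7005167
  S ⇒ negate
  λ: 14 + 2/60 + 52.1/3600 = 14.0478056
  W → negative
Point 6:
  φ: 48 + 21/60 + 36.71/3600 = 48.3601972
  hemisphere S, so the sign is −
  Longitude: 90 + 49/60 + 27.8/3600 = 90.8243889
  hemisphere W, so the sign is −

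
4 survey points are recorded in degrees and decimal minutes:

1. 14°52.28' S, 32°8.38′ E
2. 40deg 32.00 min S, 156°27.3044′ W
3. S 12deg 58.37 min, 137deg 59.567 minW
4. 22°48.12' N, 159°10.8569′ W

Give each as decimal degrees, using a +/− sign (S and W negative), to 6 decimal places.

1. -14.871333, 32.139667
2. -40.533333, -156.455073
3. -12.972833, -137.992783
4. 22.802000, -159.180948

Point 1:
  φ: 14 + 52.28/60 = 14.8713333
  S ⇒ negate
  Longitude: 32 + 8.38/60 = 32.1396667
  E → positive
Point 2:
  φ: 32′ = 0.533333°; total 40.5333333
  hemisphere S, so the sign is −
  Lon: 156 + 27.3044/60 = 156.4550733
  hemisphere W, so the sign is −
Point 3:
  φ: 12 + 58.37/60 = 12.9728333
  S → negative
  Longitude: 59.567′ = 0.992783°; total 137.9927833
  W → negative
Point 4:
  φ: 22 + 48.12/60 = 22.8020000
  N → positive
  Longitude: 159 + 10.8569/60 = 159.1809483
  W → negative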